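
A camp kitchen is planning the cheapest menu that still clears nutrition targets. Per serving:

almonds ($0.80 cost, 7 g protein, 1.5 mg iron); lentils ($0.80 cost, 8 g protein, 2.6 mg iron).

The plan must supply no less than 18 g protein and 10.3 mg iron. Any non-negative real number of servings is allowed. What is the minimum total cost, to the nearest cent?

$3.17

An LP optimum is at a vertex; with two nutrient constraints at most two foods are used. Check each candidate.
almonds only: max(18/7, 10.3/1.5) = 6.867 servings → $5.49.
lentils only: max(18/8, 10.3/2.6) = 3.962 servings → $3.17.
almonds + lentils: intersection lies outside the first quadrant.
The minimum over all feasible corners is $3.17.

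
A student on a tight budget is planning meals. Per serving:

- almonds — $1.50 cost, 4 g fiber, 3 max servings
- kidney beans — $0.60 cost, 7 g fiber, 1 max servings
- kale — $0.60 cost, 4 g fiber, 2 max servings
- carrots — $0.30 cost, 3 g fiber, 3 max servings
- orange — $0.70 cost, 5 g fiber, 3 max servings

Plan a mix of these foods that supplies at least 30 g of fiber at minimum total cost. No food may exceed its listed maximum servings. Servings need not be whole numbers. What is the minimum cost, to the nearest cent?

Cost per g of fiber: kidney beans $0.0857, carrots $0.1000, orange $0.1400, kale $0.1500, almonds $0.3750.
Take 1 serving of kidney beans: +7.0 g fiber for $0.60 (total $0.60, still need 23.0 g).
Take 3 servings of carrots: +9.0 g fiber for $0.90 (total $1.50, still need 14.0 g).
Take 2.8 servings of orange: +14.0 g fiber for $1.96 (total $3.46, still need 0.0 g).
Filling from the cheapest source first is optimal under one linear minimum: $3.46.

$3.46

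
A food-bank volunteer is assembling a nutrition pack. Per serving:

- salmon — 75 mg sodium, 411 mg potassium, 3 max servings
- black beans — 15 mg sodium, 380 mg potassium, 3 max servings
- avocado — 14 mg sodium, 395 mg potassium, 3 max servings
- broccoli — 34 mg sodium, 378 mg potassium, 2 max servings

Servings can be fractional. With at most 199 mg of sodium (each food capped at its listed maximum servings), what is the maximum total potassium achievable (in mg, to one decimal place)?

3322.1 mg

Potassium per mg sodium: avocado 28.21, black beans 25.33, broccoli 11.12, salmon 5.48.
Take 3 servings of avocado: uses 42 mg sodium, +1185.0 mg potassium (running total 1185.0 mg).
Take 3 servings of black beans: uses 45 mg sodium, +1140.0 mg potassium (running total 2325.0 mg).
Take 2 servings of broccoli: uses 68 mg sodium, +756.0 mg potassium (running total 3081.0 mg).
Take 0.5867 servings of salmon: uses 44 mg sodium, +241.1 mg potassium (running total 3322.1 mg).
Filling greedily by potassium-per-mg sodium is optimal for one linear limit, giving 3322.1 mg.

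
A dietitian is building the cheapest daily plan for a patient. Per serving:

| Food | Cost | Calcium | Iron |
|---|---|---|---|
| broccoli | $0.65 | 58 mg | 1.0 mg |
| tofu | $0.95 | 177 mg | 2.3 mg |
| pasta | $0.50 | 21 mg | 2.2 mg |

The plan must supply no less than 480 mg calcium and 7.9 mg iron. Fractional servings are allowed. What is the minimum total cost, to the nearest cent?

$2.91

A basic optimal solution has at most two foods positive. Try each food alone and each pair with both targets met exactly.
broccoli only: max(480/58, 7.9/1.0) = 8.276 servings → $5.38.
tofu only: max(480/177, 7.9/2.3) = 3.435 servings → $3.26.
pasta only: max(480/21, 7.9/2.2) = 22.86 servings → $11.43.
broccoli + tofu with both tight: 6.75 servings and 0.5 servings → $4.86.
broccoli + pasta with both targets exact would need a negative amount; discard.
tofu + pasta with both tight: 2.609 servings and 0.8628 servings → $2.91.
So the least-cost plan costs $2.91.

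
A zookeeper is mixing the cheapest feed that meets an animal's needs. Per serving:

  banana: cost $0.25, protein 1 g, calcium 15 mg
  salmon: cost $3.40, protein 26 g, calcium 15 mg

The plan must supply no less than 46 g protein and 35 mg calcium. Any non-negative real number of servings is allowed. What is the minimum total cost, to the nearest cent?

$6.09

Two binding constraints pin down two serving amounts, so the optimal mix uses at most two foods. The candidates are each food alone (scaled to the tighter of protein/calcium) and each pair with both constraints tight.
banana only: max(46/1, 35/15) = 46 servings → $11.50.
salmon only: max(46/26, 35/15) = 2.333 servings → $7.93.
banana + salmon with both tight: 0.5867 servings and 1.747 servings → $6.09.
So the least-cost plan costs $6.09.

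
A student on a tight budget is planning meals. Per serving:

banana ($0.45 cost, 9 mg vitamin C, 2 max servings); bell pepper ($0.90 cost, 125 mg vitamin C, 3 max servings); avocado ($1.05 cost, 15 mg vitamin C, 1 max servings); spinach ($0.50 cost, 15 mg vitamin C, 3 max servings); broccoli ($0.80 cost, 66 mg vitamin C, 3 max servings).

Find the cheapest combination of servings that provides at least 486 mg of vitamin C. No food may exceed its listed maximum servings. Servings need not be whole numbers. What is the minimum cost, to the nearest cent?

$4.05

Cost per mg of vitamin C: bell pepper $0.0072, broccoli $0.0121, spinach $0.0333, banana $0.0500, avocado $0.0700.
Take 3 servings of bell pepper: +375.0 mg vitamin C for $2.70 (total $2.70, still need 111.0 mg).
Take 1.682 servings of broccoli: +111.0 mg vitamin C for $1.35 (total $4.05, still need 0.0 mg).
Greedy by cheapest-per-mg is optimal for a single linear constraint, so the minimum cost is $4.05.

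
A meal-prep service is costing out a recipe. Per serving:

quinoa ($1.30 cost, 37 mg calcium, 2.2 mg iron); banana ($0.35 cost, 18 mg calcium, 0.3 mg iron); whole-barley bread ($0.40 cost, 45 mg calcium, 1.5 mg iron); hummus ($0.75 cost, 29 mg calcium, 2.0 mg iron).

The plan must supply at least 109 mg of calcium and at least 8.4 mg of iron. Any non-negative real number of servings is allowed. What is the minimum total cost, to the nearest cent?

quinoa only: max(109/37, 8.4/2.2) = 3.818 servings → $4.96.
banana only: max(109/18, 8.4/0.3) = 28 servings → $9.80.
whole-barley bread only: max(109/45, 8.4/1.5) = 5.6 servings → $2.24.
hummus only: max(109/29, 8.4/2.0) = 4.2 servings → $3.15.
quinoa + banana: the both-tight solution has a negative serving — not a feasible corner.
quinoa + whole-barley bread: intersection lies outside the first quadrant.
quinoa + hummus: the both-tight solution has a negative serving — not a feasible corner.
banana + whole-barley bread: the both-tight solution has a negative serving — not a feasible corner.
banana + hummus: intersection lies outside the first quadrant.
whole-barley bread + hummus with both targets exact would need a negative amount; discard.
The minimum over all feasible corners is $2.24.

$2.24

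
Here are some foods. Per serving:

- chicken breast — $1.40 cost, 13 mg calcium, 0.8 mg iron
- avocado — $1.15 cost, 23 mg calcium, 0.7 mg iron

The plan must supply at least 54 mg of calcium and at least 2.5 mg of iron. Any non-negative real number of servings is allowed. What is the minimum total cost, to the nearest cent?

$4.11

This is a tiny linear program; its minimum lies at a vertex of the feasible set. List the vertices and price them.
chicken breast only: max(54/13, 2.5/0.8) = 4.154 servings → $5.82.
avocado only: max(54/23, 2.5/0.7) = 3.571 servings → $4.11.
chicken breast + avocado with both tight: 2.118 servings and 1.151 servings → $4.29.
So the least-cost plan costs $4.11.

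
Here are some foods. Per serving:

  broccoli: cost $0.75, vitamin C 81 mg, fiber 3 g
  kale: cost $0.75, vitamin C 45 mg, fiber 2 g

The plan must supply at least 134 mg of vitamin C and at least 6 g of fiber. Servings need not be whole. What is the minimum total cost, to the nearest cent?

$1.50

Compare the cost at each extreme point of the feasible region.
broccoli only: max(134/81, 6/3) = 2 servings → $1.50.
kale only: max(134/45, 6/2) = 3 servings → $2.25.
broccoli + kale: the both-tight solution has a negative serving — not a feasible corner.
So the least-cost plan costs $1.50.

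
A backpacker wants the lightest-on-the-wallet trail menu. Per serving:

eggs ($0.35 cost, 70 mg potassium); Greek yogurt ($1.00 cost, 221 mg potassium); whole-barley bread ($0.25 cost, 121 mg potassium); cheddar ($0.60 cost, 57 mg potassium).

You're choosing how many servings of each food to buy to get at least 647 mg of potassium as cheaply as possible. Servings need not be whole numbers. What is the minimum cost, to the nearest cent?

$1.34

Cost per mg of potassium: whole-barley bread $0.0021, Greek yogurt $0.0045, eggs $0.0050, cheddar $0.0105.
With no serving limits, use only whole-barley bread: 647 mg / 121 mg = 5.347 servings × $0.25 = $1.34.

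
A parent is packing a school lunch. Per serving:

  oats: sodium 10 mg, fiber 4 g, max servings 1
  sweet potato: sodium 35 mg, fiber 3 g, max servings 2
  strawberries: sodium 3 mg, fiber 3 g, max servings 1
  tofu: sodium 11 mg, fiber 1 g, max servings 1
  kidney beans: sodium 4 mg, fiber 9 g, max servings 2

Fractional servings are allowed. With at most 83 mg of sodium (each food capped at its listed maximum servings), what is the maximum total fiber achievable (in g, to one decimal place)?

Fiber per mg sodium: kidney beans 2.25, strawberries 1, oats 0.4, tofu 0.09091, sweet potato 0.08571.
Take 2 servings of kidney beans: uses 8 mg sodium, +18.0 g fiber (running total 18.0 g).
Take 1 serving of strawberries: uses 3 mg sodium, +3.0 g fiber (running total 21.0 g).
Take 1 serving of oats: uses 10 mg sodium, +4.0 g fiber (running total 25.0 g).
Take 1 serving of tofu: uses 11 mg sodium, +1.0 g fiber (running total 26.0 g).
Take 1.457 servings of sweet potato: uses 51 mg sodium, +4.4 g fiber (running total 30.4 g).
Greedy by best ratio exhausts the sodium allowance optimally: 30.4 g.

30.4 g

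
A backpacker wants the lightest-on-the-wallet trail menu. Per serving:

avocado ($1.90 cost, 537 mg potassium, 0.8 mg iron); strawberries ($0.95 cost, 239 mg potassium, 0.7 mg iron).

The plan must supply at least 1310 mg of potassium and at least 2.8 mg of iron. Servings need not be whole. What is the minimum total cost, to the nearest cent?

$4.89

Compare the cost at each extreme point of the feasible region.
avocado only: max(1310/537, 2.8/0.8) = 3.5 servings → $6.65.
strawberries only: max(1310/239, 2.8/0.7) = 5.481 servings → $5.21.
avocado + strawberries with both tight: 1.342 servings and 2.467 servings → $4.89.
The minimum over all feasible corners is $4.89.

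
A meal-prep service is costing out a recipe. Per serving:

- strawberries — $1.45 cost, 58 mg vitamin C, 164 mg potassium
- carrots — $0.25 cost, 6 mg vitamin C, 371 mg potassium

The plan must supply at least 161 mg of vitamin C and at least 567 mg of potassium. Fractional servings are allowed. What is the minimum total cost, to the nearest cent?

$4.06

Compare the cost at each extreme point of the feasible region.
strawberries only: max(161/58, 567/164) = 3.457 servings → $5.01.
carrots only: max(161/6, 567/371) = 26.83 servings → $6.71.
strawberries + carrots with both tight: 2.743 servings and 0.3157 servings → $4.06.
So the least-cost plan costs $4.06.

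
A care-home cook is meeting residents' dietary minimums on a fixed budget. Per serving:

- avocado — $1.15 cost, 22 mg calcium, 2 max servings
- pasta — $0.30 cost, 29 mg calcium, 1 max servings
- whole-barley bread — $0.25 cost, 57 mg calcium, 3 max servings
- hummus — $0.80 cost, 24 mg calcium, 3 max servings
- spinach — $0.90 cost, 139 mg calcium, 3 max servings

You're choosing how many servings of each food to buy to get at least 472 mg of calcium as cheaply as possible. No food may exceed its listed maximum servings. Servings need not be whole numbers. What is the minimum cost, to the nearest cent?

$2.70

Cost per mg of calcium: whole-barley bread $0.0044, spinach $0.0065, pasta $0.0103, hummus $0.0333, avocado $0.0523.
Take 3 servings of whole-barley bread: +171.0 mg calcium for $0.75 (total $0.75, still need 301.0 mg).
Take 2.165 servings of spinach: +301.0 mg calcium for $1.95 (total $2.70, still need 0.0 mg).
Greedy by cheapest-per-mg is optimal for a single linear constraint, so the minimum cost is $2.70.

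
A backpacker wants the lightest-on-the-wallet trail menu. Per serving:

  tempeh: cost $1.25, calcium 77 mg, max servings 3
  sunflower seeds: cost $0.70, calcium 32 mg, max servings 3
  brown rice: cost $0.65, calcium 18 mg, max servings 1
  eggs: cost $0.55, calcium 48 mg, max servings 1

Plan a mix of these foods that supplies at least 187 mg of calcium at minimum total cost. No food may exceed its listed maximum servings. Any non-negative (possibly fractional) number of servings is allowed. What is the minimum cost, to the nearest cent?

Cost per mg of calcium: eggs $0.0115, tempeh $0.0162, sunflower seeds $0.0219, brown rice $0.0361.
Take 1 serving of eggs: +48.0 mg calcium for $0.55 (total $0.55, still need 139.0 mg).
Take 1.805 servings of tempeh: +139.0 mg calcium for $2.26 (total $2.81, still need 0.0 mg).
Greedy by cheapest-per-mg is optimal for a single linear constraint, so the minimum cost is $2.81.

$2.81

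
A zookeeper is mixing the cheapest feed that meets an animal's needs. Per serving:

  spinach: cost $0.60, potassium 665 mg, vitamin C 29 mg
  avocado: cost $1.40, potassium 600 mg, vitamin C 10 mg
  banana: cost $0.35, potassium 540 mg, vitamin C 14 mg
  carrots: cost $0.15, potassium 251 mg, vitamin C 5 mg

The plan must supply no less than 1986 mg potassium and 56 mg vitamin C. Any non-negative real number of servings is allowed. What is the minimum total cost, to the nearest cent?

$1.35

Check every corner: each single food scaled to meet both minima, and each pair solved so both constraints bind.
spinach only: max(1986/665, 56/29) = 2.986 servings → $1.79.
avocado only: max(1986/600, 56/10) = 5.6 servings → $7.84.
banana only: max(1986/540, 56/14) = 4 servings → $1.40.
carrots only: max(1986/251, 56/5) = 11.2 servings → $1.68.
spinach + avocado with both tight: 1.278 servings and 1.893 servings → $3.42.
spinach + banana with both tight: 0.3836 servings and 3.205 servings → $1.35.
spinach + carrots with both tight: 1.044 servings and 5.148 servings → $1.40.
avocado + banana: intersection lies outside the first quadrant.
avocado + carrots: intersection lies outside the first quadrant.
banana + carrots: the both-tight solution has a negative serving — not a feasible corner.
So the least-cost plan costs $1.35.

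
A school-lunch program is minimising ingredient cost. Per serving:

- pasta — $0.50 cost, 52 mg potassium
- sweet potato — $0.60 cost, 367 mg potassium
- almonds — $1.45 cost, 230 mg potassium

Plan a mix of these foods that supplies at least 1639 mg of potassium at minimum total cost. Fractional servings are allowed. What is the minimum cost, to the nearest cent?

$2.68

Cost per mg of potassium: sweet potato $0.0016, almonds $0.0063, pasta $0.0096.
With no serving limits, use only sweet potato: 1639 mg / 367 mg = 4.466 servings × $0.60 = $2.68.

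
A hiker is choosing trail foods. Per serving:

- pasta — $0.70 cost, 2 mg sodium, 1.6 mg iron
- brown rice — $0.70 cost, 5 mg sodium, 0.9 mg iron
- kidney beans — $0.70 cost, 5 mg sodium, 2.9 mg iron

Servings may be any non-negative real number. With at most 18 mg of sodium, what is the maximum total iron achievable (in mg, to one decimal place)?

14.4 mg

Iron per mg sodium: pasta 0.8, kidney beans 0.58, brown rice 0.18.
With no serving limits, spend the whole sodium allowance on pasta: 18 mg / 2 mg × 1.6 mg = 14.4 mg.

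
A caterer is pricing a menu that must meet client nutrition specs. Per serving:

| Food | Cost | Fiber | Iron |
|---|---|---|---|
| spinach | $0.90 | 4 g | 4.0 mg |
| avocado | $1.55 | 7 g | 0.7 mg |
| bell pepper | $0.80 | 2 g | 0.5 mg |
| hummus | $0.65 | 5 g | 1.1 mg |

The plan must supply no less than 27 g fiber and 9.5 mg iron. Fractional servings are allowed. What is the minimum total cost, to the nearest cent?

$3.94

Two binding constraints pin down two serving amounts, so the optimal mix uses at most two foods. The candidates are each food alone (scaled to the tighter of fiber/iron) and each pair with both constraints tight.
spinach only: max(27/4, 9.5/4.0) = 6.75 servings → $6.08.
avocado only: max(27/7, 9.5/0.7) = 13.57 servings → $21.04.
bell pepper only: max(27/2, 9.5/0.5) = 19 servings → $15.20.
hummus only: max(27/5, 9.5/1.1) = 8.636 servings → $5.61.
spinach + avocado with both tight: 1.889 servings and 2.778 servings → $6.01.
spinach + bell pepper with both tight: 0.9167 servings and 11.67 servings → $10.16.
spinach + hummus with both tight: 1.141 servings and 4.487 servings → $3.94.
avocado + bell pepper with both targets exact would need a negative amount; discard.
avocado + hummus with both targets exact would need a negative amount; discard.
bell pepper + hummus: the both-tight solution has a negative serving — not a feasible corner.
Cheapest feasible corner: $3.94.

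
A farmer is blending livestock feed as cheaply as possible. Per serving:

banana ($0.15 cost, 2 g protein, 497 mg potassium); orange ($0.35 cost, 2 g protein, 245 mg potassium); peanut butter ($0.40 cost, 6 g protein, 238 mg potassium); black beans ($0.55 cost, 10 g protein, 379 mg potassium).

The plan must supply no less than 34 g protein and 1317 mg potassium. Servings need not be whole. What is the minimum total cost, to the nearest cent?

$1.87

banana only: max(34/2, 1317/497) = 17 servings → $2.55.
orange only: max(34/2, 1317/245) = 17 servings → $5.95.
peanut butter only: max(34/6, 1317/238) = 5.667 servings → $2.27.
black beans only: max(34/10, 1317/379) = 3.475 servings → $1.91.
banana + orange: the both-tight solution has a negative serving — not a feasible corner.
banana + peanut butter with both targets exact would need a negative amount; discard.
banana + black beans with both tight: 0.06743 servings and 3.387 servings → $1.87.
orange + peanut butter: intersection lies outside the first quadrant.
orange + black beans with both tight: 0.1678 servings and 3.366 servings → $1.91.
peanut butter + black beans with both tight: 2.679 servings and 1.792 servings → $2.06.
So the least-cost plan costs $1.87.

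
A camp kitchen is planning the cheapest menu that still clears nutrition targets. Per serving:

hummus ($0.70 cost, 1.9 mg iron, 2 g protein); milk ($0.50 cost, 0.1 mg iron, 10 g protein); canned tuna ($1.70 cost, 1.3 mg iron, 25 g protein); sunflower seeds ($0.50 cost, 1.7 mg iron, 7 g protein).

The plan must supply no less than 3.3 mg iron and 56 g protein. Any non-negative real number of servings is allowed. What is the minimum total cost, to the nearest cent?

$3.05

hummus only: max(3.3/1.9, 56/2) = 28 servings → $19.60.
milk only: max(3.3/0.1, 56/10) = 33 servings → $16.50.
canned tuna only: max(3.3/1.3, 56/25) = 2.538 servings → $4.32.
sunflower seeds only: max(3.3/1.7, 56/7) = 8 servings → $4.00.
hummus + milk with both tight: 1.457 servings and 5.309 servings → $3.67.
hummus + canned tuna with both tight: 0.216 servings and 2.223 servings → $3.93.
hummus + sunflower seeds: the both-tight solution has a negative serving — not a feasible corner.
milk + canned tuna: intersection lies outside the first quadrant.
milk + sunflower seeds with both tight: 4.423 servings and 1.681 servings → $3.05.
canned tuna + sunflower seeds with both tight: 2.159 servings and 0.2904 servings → $3.81.
The minimum over all feasible corners is $3.05.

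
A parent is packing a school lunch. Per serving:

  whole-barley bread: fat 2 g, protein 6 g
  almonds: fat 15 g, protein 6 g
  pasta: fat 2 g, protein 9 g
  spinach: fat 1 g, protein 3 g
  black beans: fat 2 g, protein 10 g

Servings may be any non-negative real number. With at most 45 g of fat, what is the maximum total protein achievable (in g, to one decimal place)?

225.0 g

Protein per g fat: black beans 5, pasta 4.5, whole-barley bread 3, spinach 3, almonds 0.4.
With no serving limits, spend the whole fat allowance on black beans: 45 g / 2 g × 10 g = 225.0 g.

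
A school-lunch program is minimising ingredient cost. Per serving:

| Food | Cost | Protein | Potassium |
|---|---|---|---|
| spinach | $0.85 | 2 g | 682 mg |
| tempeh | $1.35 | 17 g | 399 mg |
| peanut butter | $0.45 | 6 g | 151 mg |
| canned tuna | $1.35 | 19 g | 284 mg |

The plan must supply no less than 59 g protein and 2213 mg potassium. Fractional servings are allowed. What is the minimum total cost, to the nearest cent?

The cheapest plan sits at a corner of the feasible region — with two constraints it uses at most two foods.
spinach only: max(59/2, 2213/682) = 29.5 servings → $25.07.
tempeh only: max(59/17, 2213/399) = 5.546 servings → $7.49.
peanut butter only: max(59/6, 2213/151) = 14.66 servings → $6.60.
canned tuna only: max(59/19, 2213/284) = 7.792 servings → $10.52.
spinach + tempeh with both tight: 1.304 servings and 3.317 servings → $5.59.
spinach + peanut butter with both tight: 1.153 servings and 9.449 servings → $5.23.
spinach + canned tuna with both tight: 2.041 servings and 2.89 servings → $5.64.
tempeh + peanut butter: the both-tight solution has a negative serving — not a feasible corner.
tempeh + canned tuna with both targets exact would need a negative amount; discard.
peanut butter + canned tuna with both targets exact would need a negative amount; discard.
Cheapest feasible corner: $5.23.

$5.23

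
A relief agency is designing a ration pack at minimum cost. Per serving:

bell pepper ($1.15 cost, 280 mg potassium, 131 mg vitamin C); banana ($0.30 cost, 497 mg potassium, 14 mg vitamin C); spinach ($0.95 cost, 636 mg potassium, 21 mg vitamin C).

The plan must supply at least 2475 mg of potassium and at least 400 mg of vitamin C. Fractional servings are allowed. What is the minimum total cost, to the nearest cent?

$4.13

Two binding constraints pin down two serving amounts, so the optimal mix uses at most two foods. The candidates are each food alone (scaled to the tighter of potassium/vitamin C) and each pair with both constraints tight.
bell pepper only: max(2475/280, 400/131) = 8.839 servings → $10.17.
banana only: max(2475/497, 400/14) = 28.57 servings → $8.57.
spinach only: max(2475/636, 400/21) = 19.05 servings → $18.10.
bell pepper + banana with both tight: 2.683 servings and 3.468 servings → $4.13.
bell pepper + spinach with both tight: 2.614 servings and 2.741 servings → $5.61.
banana + spinach: intersection lies outside the first quadrant.
The minimum over all feasible corners is $4.13.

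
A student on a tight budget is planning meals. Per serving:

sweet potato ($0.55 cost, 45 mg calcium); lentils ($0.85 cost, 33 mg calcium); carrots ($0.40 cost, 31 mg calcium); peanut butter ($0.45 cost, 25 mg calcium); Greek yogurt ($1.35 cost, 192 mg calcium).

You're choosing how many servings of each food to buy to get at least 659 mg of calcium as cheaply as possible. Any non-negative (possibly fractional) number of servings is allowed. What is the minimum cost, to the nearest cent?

Cost per mg of calcium: Greek yogurt $0.0070, sweet potato $0.0122, carrots $0.0129, peanut butter $0.0180, lentils $0.0258.
With no serving limits, use only Greek yogurt: 659 mg / 192 mg = 3.432 servings × $1.35 = $4.63.

$4.63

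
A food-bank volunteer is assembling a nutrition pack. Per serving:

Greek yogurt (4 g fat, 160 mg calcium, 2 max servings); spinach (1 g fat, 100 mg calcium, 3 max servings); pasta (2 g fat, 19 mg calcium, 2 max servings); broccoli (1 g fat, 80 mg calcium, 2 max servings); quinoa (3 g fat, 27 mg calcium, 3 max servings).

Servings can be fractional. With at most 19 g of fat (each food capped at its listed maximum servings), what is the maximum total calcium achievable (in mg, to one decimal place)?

Calcium per g fat: spinach 100, broccoli 80, Greek yogurt 40, pasta 9.5, quinoa 9.
Take 3 servings of spinach: uses 3 g fat, +300.0 mg calcium (running total 300.0 mg).
Take 2 servings of broccoli: uses 2 g fat, +160.0 mg calcium (running total 460.0 mg).
Take 2 servings of Greek yogurt: uses 8 g fat, +320.0 mg calcium (running total 780.0 mg).
Take 2 servings of pasta: uses 4 g fat, +38.0 mg calcium (running total 818.0 mg).
Take 0.6667 servings of quinoa: uses 2 g fat, +18.0 mg calcium (running total 836.0 mg).
Filling greedily by calcium-per-g fat is optimal for one linear limit, giving 836.0 mg.

836.0 mg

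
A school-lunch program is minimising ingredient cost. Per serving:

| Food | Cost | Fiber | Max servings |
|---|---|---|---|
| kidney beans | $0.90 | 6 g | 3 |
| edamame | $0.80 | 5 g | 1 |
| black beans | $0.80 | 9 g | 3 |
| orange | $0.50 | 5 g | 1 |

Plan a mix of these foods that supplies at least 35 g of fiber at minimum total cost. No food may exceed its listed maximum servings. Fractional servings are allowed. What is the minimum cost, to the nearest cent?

$3.35

Cost per g of fiber: black beans $0.0889, orange $0.1000, kidney beans $0.1500, edamame $0.1600.
Take 3 servings of black beans: +27.0 g fiber for $2.40 (total $2.40, still need 8.0 g).
Take 1 serving of orange: +5.0 g fiber for $0.50 (total $2.90, still need 3.0 g).
Take 0.5 servings of kidney beans: +3.0 g fiber for $0.45 (total $3.35, still need 0.0 g).
Filling from the cheapest source first is optimal under one linear minimum: $3.35.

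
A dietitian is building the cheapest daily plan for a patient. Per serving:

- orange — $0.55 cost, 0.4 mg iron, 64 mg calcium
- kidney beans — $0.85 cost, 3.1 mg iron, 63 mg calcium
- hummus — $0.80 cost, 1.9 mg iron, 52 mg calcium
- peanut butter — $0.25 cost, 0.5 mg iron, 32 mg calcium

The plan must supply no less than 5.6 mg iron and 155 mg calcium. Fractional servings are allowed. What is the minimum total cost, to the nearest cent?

$1.75

Check every corner: each single food scaled to meet both minima, and each pair solved so both constraints bind.
orange only: max(5.6/0.4, 155/64) = 14 servings → $7.70.
kidney beans only: max(5.6/3.1, 155/63) = 2.46 servings → $2.09.
hummus only: max(5.6/1.9, 155/52) = 2.981 servings → $2.38.
peanut butter only: max(5.6/0.5, 155/32) = 11.2 servings → $2.80.
orange + kidney beans with both tight: 0.7373 servings and 1.711 servings → $1.86.
orange + hummus with both tight: 0.03274 servings and 2.94 servings → $2.37.
orange + peanut butter with both targets exact would need a negative amount; discard.
kidney beans + hummus: the both-tight solution has a negative serving — not a feasible corner.
kidney beans + peanut butter with both tight: 1.502 servings and 1.886 servings → $1.75.
hummus + peanut butter with both tight: 2.922 servings and 0.09483 servings → $2.36.
So the least-cost plan costs $1.75.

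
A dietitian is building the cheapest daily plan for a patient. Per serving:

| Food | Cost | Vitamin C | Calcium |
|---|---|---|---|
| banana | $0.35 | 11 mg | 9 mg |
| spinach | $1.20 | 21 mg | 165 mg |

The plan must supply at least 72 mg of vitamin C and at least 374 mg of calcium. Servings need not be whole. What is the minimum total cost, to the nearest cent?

$3.42

An LP optimum is at a vertex; with two nutrient constraints at most two foods are used. Check each candidate.
banana only: max(72/11, 374/9) = 41.56 servings → $14.54.
spinach only: max(72/21, 374/165) = 3.429 servings → $4.11.
banana + spinach with both tight: 2.476 servings and 2.132 servings → $3.42.
Cheapest feasible corner: $3.42.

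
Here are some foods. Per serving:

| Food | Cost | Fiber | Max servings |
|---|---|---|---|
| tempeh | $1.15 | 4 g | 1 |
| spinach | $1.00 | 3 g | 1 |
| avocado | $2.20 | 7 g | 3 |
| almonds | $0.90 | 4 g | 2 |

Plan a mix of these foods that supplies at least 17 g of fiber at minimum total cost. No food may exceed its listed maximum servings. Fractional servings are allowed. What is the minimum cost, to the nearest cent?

Cost per g of fiber: almonds $0.2250, tempeh $0.2875, avocado $0.3143, spinach $0.3333.
Take 2 servings of almonds: +8.0 g fiber for $1.80 (total $1.80, still need 9.0 g).
Take 1 serving of tempeh: +4.0 g fiber for $1.15 (total $2.95, still need 5.0 g).
Take 0.7143 servings of avocado: +5.0 g fiber for $1.57 (total $4.52, still need 0.0 g).
Greedy by cheapest-per-g is optimal for a single linear constraint, so the minimum cost is $4.52.

$4.52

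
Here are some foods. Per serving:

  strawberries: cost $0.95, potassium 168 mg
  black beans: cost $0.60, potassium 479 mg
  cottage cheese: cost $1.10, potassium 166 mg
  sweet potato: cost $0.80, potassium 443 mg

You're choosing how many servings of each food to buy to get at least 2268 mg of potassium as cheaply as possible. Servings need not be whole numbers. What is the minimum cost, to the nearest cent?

Cost per mg of potassium: black beans $0.0013, sweet potato $0.0018, strawberries $0.0057, cottage cheese $0.0066.
With no serving limits, use only black beans: 2268 mg / 479 mg = 4.735 servings × $0.60 = $2.84.

$2.84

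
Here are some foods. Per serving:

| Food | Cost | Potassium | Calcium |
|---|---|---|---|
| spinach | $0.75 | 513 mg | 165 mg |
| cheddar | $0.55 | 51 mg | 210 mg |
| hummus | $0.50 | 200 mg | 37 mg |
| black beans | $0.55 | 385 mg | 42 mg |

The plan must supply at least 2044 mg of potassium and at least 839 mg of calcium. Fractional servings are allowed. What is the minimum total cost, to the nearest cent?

$3.43

spinach only: max(2044/513, 839/165) = 5.085 servings → $3.81.
cheddar only: max(2044/51, 839/210) = 40.08 servings → $22.04.
hummus only: max(2044/200, 839/37) = 22.68 servings → $11.34.
black beans only: max(2044/385, 839/42) = 19.98 servings → $10.99.
spinach + cheddar with both tight: 3.891 servings and 0.9379 servings → $3.43.
spinach + hummus with both targets exact would need a negative amount; discard.
spinach + black beans: the both-tight solution has a negative serving — not a feasible corner.
cheddar + hummus with both tight: 2.298 servings and 9.634 servings → $6.08.
cheddar + black beans with both tight: 3.013 servings and 4.91 servings → $4.36.
hummus + black beans with both targets exact would need a negative amount; discard.
Cheapest feasible corner: $3.43.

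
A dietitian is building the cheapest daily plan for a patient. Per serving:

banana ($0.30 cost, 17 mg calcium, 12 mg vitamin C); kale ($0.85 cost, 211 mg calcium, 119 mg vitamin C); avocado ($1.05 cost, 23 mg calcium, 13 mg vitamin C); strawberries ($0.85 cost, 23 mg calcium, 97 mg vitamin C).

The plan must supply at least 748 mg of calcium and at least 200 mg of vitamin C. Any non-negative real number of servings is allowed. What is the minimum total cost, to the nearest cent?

With two linear requirements the optimum uses one or two foods; enumerate the corners.
banana only: max(748/17, 200/12) = 44 servings → $13.20.
kale only: max(748/211, 200/119) = 3.545 servings → $3.01.
avocado only: max(748/23, 200/13) = 32.52 servings → $34.15.
strawberries only: max(748/23, 200/97) = 32.52 servings → $27.64.
banana + kale: intersection lies outside the first quadrant.
banana + avocado: the both-tight solution has a negative serving — not a feasible corner.
banana + strawberries: the both-tight solution has a negative serving — not a feasible corner.
kale + avocado with both targets exact would need a negative amount; discard.
kale + strawberries: the both-tight solution has a negative serving — not a feasible corner.
avocado + strawberries: the both-tight solution has a negative serving — not a feasible corner.
The minimum over all feasible corners is $3.01.

$3.01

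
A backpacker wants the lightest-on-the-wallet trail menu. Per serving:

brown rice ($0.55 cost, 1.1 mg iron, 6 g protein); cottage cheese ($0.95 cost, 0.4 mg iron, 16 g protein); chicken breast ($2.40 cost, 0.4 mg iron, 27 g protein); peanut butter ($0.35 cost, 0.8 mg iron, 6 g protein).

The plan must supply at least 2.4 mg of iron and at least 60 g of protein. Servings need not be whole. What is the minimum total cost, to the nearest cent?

This is a tiny linear program; its minimum lies at a vertex of the feasible set. List the vertices and price them.
brown rice only: max(2.4/1.1, 60/6) = 10 servings → $5.50.
cottage cheese only: max(2.4/0.4, 60/16) = 6 servings → $5.70.
chicken breast only: max(2.4/0.4, 60/27) = 6 servings → $14.40.
peanut butter only: max(2.4/0.8, 60/6) = 10 servings → $3.50.
brown rice + cottage cheese with both tight: 0.9474 servings and 3.395 servings → $3.75.
brown rice + chicken breast with both tight: 1.495 servings and 1.89 servings → $5.36.
brown rice + peanut butter with both targets exact would need a negative amount; discard.
cottage cheese + chicken breast: the both-tight solution has a negative serving — not a feasible corner.
cottage cheese + peanut butter with both tight: 3.231 servings and 1.385 servings → $3.55.
chicken breast + peanut butter with both tight: 1.75 servings and 2.125 servings → $4.94.
Cheapest feasible corner: $3.50.

$3.50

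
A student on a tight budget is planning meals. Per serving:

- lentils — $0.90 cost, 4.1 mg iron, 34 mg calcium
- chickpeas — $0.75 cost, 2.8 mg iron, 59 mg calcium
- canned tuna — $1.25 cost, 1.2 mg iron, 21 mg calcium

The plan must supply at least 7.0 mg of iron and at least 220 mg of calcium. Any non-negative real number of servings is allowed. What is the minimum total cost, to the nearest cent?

Two binding constraints pin down two serving amounts, so the optimal mix uses at most two foods. The candidates are each food alone (scaled to the tighter of iron/calcium) and each pair with both constraints tight.
lentils only: max(7.0/4.1, 220/34) = 6.471 servings → $5.82.
chickpeas only: max(7.0/2.8, 220/59) = 3.729 servings → $2.80.
canned tuna only: max(7.0/1.2, 220/21) = 10.48 servings → $13.10.
lentils + chickpeas with both targets exact would need a negative amount; discard.
lentils + canned tuna with both targets exact would need a negative amount; discard.
chickpeas + canned tuna with both targets exact would need a negative amount; discard.
Cheapest feasible corner: $2.80.

$2.80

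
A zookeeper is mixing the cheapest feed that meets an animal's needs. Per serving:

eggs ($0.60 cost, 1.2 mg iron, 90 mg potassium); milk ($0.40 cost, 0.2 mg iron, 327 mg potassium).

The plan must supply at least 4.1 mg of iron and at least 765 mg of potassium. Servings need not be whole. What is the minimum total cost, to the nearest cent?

eggs only: max(4.1/1.2, 765/90) = 8.5 servings → $5.10.
milk only: max(4.1/0.2, 765/327) = 20.5 servings → $8.20.
eggs + milk with both tight: 3.172 servings and 1.466 servings → $2.49.
The minimum over all feasible corners is $2.49.

$2.49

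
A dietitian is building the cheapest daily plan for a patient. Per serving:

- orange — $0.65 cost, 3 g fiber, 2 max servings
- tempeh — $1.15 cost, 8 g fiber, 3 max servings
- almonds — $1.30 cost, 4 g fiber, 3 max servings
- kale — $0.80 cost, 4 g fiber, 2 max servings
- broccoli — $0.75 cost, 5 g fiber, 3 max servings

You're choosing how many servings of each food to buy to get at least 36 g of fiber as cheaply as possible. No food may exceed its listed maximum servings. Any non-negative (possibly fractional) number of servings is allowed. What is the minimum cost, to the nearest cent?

Cost per g of fiber: tempeh $0.1437, broccoli $0.1500, kale $0.2000, orange $0.2167, almonds $0.3250.
Take 3 servings of tempeh: +24.0 g fiber for $3.45 (total $3.45, still need 12.0 g).
Take 2.4 servings of broccoli: +12.0 g fiber for $1.80 (total $5.25, still need 0.0 g).
Filling from the cheapest source first is optimal under one linear minimum: $5.25.

$5.25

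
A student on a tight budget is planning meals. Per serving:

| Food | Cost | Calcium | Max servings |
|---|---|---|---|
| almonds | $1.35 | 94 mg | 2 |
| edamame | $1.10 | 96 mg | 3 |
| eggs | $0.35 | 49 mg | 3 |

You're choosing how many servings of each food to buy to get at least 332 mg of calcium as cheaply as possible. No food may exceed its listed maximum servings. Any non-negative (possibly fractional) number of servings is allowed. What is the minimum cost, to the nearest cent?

$3.17

Cost per mg of calcium: eggs $0.0071, edamame $0.0115, almonds $0.0144.
Take 3 servings of eggs: +147.0 mg calcium for $1.05 (total $1.05, still need 185.0 mg).
Take 1.927 servings of edamame: +185.0 mg calcium for $2.12 (total $3.17, still need 0.0 mg).
Filling from the cheapest source first is optimal under one linear minimum: $3.17.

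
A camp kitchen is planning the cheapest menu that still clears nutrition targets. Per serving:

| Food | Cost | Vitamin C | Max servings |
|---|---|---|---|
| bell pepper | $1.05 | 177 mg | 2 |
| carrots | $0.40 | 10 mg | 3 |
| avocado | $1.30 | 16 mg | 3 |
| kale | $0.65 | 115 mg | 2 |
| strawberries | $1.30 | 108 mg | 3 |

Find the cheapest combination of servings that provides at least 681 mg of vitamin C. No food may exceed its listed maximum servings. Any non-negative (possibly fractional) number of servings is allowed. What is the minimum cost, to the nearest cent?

Cost per mg of vitamin C: kale $0.0057, bell pepper $0.0059, strawberries $0.0120, carrots $0.0400, avocado $0.0813.
Take 2 servings of kale: +230.0 mg vitamin C for $1.30 (total $1.30, still need 451.0 mg).
Take 2 servings of bell pepper: +354.0 mg vitamin C for $2.10 (total $3.40, still need 97.0 mg).
Take 0.8981 servings of strawberries: +97.0 mg vitamin C for $1.17 (total $4.57, still need 0.0 mg).
Greedy by cheapest-per-mg is optimal for a single linear constraint, so the minimum cost is $4.57.

$4.57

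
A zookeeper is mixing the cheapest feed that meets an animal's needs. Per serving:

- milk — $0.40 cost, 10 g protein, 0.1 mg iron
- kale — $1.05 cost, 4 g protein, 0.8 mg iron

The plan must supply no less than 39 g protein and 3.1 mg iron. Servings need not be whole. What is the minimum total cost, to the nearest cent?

This is a tiny linear program; its minimum lies at a vertex of the feasible set. List the vertices and price them.
milk only: max(39/10, 3.1/0.1) = 31 servings → $12.40.
kale only: max(39/4, 3.1/0.8) = 9.75 servings → $10.24.
milk + kale with both tight: 2.474 servings and 3.566 servings → $4.73.
The minimum over all feasible corners is $4.73.

$4.73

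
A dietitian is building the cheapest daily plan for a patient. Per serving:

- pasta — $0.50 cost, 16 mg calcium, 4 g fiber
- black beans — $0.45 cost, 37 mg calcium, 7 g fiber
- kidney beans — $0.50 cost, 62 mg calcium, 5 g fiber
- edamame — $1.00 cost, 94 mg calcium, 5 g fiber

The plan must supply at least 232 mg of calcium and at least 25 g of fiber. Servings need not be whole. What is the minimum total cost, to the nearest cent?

An LP optimum is at a vertex; with two nutrient constraints at most two foods are used. Check each candidate.
pasta only: max(232/16, 25/4) = 14.5 servings → $7.25.
black beans only: max(232/37, 25/7) = 6.27 servings → $2.82.
kidney beans only: max(232/62, 25/5) = 5 servings → $2.50.
edamame only: max(232/94, 25/5) = 5 servings → $5.00.
pasta + black beans: the both-tight solution has a negative serving — not a feasible corner.
pasta + kidney beans with both tight: 2.321 servings and 3.143 servings → $2.73.
pasta + edamame with both tight: 4.02 servings and 1.784 servings → $3.79.
black beans + kidney beans with both tight: 1.566 servings and 2.807 servings → $2.11.
black beans + edamame with both tight: 2.516 servings and 1.478 servings → $2.61.
kidney beans + edamame: the both-tight solution has a negative serving — not a feasible corner.
Cheapest feasible corner: $2.11.

$2.11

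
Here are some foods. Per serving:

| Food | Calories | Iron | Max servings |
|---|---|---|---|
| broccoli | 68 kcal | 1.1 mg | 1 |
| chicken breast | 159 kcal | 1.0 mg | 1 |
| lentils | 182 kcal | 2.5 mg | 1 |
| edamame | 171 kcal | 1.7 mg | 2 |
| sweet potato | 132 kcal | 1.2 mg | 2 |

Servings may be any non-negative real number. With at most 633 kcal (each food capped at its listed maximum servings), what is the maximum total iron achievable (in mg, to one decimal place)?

7.4 mg

Iron per kcal: broccoli 0.01618, lentils 0.01374, edamame 0.009942, sweet potato 0.009091, chicken breast 0.006289.
Take 1 serving of broccoli: uses 68 kcal, +1.1 mg iron (running total 1.1 mg).
Take 1 serving of lentils: uses 182 kcal, +2.5 mg iron (running total 3.6 mg).
Take 2 servings of edamame: uses 342 kcal, +3.4 mg iron (running total 7.0 mg).
Take 0.3106 servings of sweet potato: uses 41 kcal, +0.4 mg iron (running total 7.4 mg).
Greedy by best ratio exhausts the calories allowance optimally: 7.4 mg.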